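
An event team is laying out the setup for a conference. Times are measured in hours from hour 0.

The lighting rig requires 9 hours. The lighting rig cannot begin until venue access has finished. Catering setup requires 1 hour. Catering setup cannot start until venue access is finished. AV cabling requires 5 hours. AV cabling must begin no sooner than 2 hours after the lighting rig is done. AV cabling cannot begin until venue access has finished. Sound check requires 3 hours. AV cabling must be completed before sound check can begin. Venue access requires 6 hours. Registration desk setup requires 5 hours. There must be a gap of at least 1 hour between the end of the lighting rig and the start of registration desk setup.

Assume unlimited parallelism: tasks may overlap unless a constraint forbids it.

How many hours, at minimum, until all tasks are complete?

25

Venue access has no prerequisites, so it starts at hour 0 and finishes at hour 6.
Catering setup cannot begin until venue access (finishes hour 6). It runs from hour 6 to 6 + 1 = hour 7.
The lighting rig waits on venue access (finishes hour 6), so it starts at hour 6 and finishes at 6 + 9 = hour 15.
Registration desk setup cannot begin until the lighting rig (finishes hour 15, plus 1-hour gap → hour 16). It runs from hour 16 to 16 + 5 = hour 21.
AV cabling has to wait for the lighting rig (finishes hour 15, plus 2-hour gap → hour 17); venue access (finishes hour 6). The latest of these is hour 17, so AV cabling runs hour 17 to 17 + 5 = hour 22.
Sound check waits on AV cabling (finishes hour 22), so it starts at hour 22 and finishes at 22 + 3 = hour 25.
All tasks are finished once the last one completes. Finish times: Venue access at 6, The lighting rig at 15, AV cabling at 22, Registration desk setup at 21, Catering setup at 7, Sound check at 25. The latest is hour 25.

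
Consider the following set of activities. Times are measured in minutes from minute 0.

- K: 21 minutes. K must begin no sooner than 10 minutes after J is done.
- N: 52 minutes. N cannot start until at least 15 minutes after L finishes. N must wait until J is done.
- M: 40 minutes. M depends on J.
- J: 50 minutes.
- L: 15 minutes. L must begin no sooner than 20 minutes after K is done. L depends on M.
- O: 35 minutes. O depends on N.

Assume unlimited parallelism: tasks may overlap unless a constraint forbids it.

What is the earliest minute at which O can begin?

183

J can start immediately at minute 0; it finishes at minute 50.
M waits on J (finishes minute 50), so it starts at minute 50 and finishes at 50 + 40 = minute 90.
After J (finishes minute 50, plus 10-minute gap → minute 60), K can start at minute 60 and finishes at minute 81.
L has to wait for K (finishes minute 81, plus 20-minute gap → minute 101); M (finishes minute 90). The latest of these is minute 101, so L runs minute 101 to 101 + 15 = minute 116.
N has to wait for L (finishes minute 116, plus 15-minute gap → minute 131); J (finishes minute 50). The latest of these is minute 131, so N runs minute 131 to 131 + 52 = minute 183.
O waits on N (finishes minute 183), so the earliest it can start is minute 183.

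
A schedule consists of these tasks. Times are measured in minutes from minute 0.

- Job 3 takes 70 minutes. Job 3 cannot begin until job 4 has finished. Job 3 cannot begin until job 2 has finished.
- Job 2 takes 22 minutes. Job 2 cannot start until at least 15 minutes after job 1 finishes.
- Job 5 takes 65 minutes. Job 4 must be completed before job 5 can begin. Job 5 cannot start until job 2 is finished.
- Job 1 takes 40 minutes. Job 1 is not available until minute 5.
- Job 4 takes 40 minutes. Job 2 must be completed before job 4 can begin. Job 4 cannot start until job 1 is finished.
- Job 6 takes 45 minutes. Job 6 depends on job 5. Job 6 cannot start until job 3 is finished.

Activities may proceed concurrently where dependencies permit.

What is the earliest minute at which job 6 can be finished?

237

Job 1 cannot begin until its own release at minute 5. It runs from minute 5 to 5 + 40 = minute 45.
Job 2 waits on job 1 (finishes minute 45, plus 15-minute gap → minute 60), so it starts at minute 60 and finishes at 60 + 22 = minute 82.
For job 4: job 2 (finishes minute 82); job 1 (finishes minute 45). Taking the maximum gives a start of minute 82, and it finishes at 82 + 40 = minute 122.
Job 5 needs all of job 4 (finishes minute 122); job 2 (finishes minute 82). That puts its earliest start at minute 122; it finishes at 122 + 65 = minute 187.
Job 3 cannot start until job 4 (finishes minute 122); job 2 (finishes minute 82). The controlling bound is minute 122, so job 3 finishes at 122 + 70 = minute 192.
For job 6: job 5 (finishes minute 187); job 3 (finishes minute 192). Taking the maximum gives a start of minute 192, and it finishes at 192 + 45 = minute 237.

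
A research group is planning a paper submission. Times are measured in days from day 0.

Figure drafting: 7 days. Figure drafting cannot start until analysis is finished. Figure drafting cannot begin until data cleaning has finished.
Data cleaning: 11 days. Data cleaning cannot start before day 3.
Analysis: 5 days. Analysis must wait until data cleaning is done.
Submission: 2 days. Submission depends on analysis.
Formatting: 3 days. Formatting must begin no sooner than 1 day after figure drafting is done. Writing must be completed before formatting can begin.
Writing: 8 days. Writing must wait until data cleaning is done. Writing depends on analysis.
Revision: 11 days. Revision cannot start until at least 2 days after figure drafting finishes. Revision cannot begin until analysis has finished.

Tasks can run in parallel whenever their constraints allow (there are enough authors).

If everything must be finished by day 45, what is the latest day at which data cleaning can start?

Nothing follows revision; the deadline of day 45 is its only limit. It must start by 45 − 11 = day 34.
Nothing follows formatting; the deadline of day 45 is its only limit. It must start by 45 − 3 = day 42.
Figure drafting must finish in time for revision (must start by day 34, minus 2-day gap → day 32); formatting (must start by day 42, minus 1-day gap → day 41). The tightest is day 32, so figure drafting must start by 32 − 7 = day 25.
Since formatting (must start by day 42) depends on it, writing must finish by day 42. Backing off its 8-day duration gives a latest start of day 34.
Submission has no dependents, so it just needs to finish by day 45. Starting by 45 − 2 = day 43 achieves that.
Analysis feeds figure drafting (must start by day 25); writing (must start by day 34); revision (must start by day 34); submission (must start by day 43). Taking the minimum, analysis must finish by day 25 and start by 25 − 5 = day 20.
Data cleaning must finish in time for analysis (must start by day 20); figure drafting (must start by day 25); writing (must start by day 34). The tightest is day 20, so data cleaning must start by 20 − 11 = day 9.

9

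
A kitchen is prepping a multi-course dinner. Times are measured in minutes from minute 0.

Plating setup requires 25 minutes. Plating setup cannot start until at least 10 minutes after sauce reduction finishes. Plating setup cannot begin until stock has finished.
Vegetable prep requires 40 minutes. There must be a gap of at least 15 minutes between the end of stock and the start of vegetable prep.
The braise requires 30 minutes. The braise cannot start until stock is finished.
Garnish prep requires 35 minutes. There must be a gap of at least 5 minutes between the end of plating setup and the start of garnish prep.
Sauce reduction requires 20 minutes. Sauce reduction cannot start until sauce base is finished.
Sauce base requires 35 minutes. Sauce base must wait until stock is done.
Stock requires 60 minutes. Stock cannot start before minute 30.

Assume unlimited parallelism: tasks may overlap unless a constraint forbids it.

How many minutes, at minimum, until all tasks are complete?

After its own release at minute 30, stock can start at minute 30 and finishes at minute 90.
Vegetable prep waits on stock (finishes minute 90, plus 15-minute gap → minute 105), so it starts at minute 105 and finishes at 105 + 40 = minute 145.
The braise cannot begin until stock (finishes minute 90). It runs from minute 90 to 90 + 30 = minute 120.
Sauce base waits on stock (finishes minute 90), so it starts at minute 90 and finishes at 90 + 35 = minute 125.
After sauce base (finishes minute 125), sauce reduction can start at minute 125 and finishes at minute 145.
For plating setup: sauce reduction (finishes minute 145, plus 10-minute gap → minute 155); stock (finishes minute 90). Taking the maximum gives a start of minute 155, and it finishes at 155 + 25 = minute 180.
Garnish prep waits on plating setup (finishes minute 180, plus 5-minute gap → minute 185), so it starts at minute 185 and finishes at 185 + 35 = minute 220.
All tasks are finished once the last one completes. Finish times: Stock at 90, Sauce base at 125, The braise at 120, Vegetable prep at 145, Sauce reduction at 145, Plating setup at 180, Garnish prep at 220. The latest is minute 220.

220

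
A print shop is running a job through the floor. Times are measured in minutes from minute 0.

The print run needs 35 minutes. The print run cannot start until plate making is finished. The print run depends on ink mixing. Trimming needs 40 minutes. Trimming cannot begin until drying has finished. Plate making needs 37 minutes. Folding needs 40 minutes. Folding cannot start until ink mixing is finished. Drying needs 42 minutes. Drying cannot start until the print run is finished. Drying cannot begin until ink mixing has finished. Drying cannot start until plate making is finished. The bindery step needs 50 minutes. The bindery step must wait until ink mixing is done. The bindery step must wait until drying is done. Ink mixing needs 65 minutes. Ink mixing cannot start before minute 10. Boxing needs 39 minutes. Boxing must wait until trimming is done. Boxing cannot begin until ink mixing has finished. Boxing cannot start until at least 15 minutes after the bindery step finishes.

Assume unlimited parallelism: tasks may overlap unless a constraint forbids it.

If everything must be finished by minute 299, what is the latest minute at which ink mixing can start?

53

To finish by minute 299, boxing (duration 39) must start no later than minute 260.
Since boxing (must start by minute 260) depends on it, trimming must finish by minute 260. Backing off its 40-minute duration gives a latest start of minute 220.
Since boxing (must start by minute 260, minus 15-minute gap → minute 245) depends on it, the bindery step must finish by minute 245. Backing off its 50-minute duration gives a latest start of minute 195.
For drying: trimming (must start by minute 220); the bindery step (must start by minute 195). The most restrictive is minute 195; with a 42-minute duration, drying must start by minute 153.
The print run has to be done before drying (must start by minute 153). That means finishing by minute 153, i.e. starting by 153 − 35 = minute 118.
Folding has no dependents, so it just needs to finish by minute 299. Starting by 299 − 40 = minute 259 achieves that.
Ink mixing has several dependents: the print run (must start by minute 118); drying (must start by minute 153); folding (must start by minute 259); the bindery step (must start by minute 195); boxing (must start by minute 260). The earliest of those limits is minute 118, so ink mixing must start by 118 − 65 = minute 53.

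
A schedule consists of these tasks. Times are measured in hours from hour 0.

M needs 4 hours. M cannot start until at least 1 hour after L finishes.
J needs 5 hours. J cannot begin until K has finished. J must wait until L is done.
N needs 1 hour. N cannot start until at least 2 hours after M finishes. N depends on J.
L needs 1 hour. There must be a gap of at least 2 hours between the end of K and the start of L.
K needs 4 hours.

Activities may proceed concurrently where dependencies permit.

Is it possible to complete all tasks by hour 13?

K can start immediately at hour 0; it finishes at hour 4.
L cannot begin until K (finishes hour 4, plus 2-hour gap → hour 6). It runs from hour 6 to 6 + 1 = hour 7.
M cannot begin until L (finishes hour 7, plus 1-hour gap → hour 8). It runs from hour 8 to 8 + 4 = hour 12.
J has to wait for K (finishes hour 4); L (finishes hour 7). The latest of these is hour 7, so J runs hour 7 to 7 + 5 = hour 12.
N has to wait for M (finishes hour 12, plus 2-hour gap → hour 14); J (finishes hour 12). The latest of these is hour 14, so N runs hour 14 to 14 + 1 = hour 15.
The earliest everything can be done is hour 15, which is after the deadline of 13, so it is not possible.

No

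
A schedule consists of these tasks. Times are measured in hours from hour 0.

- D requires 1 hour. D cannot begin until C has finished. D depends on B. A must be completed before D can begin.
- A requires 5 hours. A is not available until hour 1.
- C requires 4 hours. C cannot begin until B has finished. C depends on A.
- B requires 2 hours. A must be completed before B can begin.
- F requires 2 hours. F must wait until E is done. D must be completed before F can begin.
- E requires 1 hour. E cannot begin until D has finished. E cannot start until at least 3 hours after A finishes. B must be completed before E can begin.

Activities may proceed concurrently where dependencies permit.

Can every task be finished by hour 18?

After its own release at hour 1, A can start at hour 1 and finishes at hour 6.
B cannot begin until A (finishes hour 6). It runs from hour 6 to 6 + 2 = hour 8.
C cannot start until B (finishes hour 8); A (finishes hour 6). The controlling bound is hour 8, so C finishes at 8 + 4 = hour 12.
D cannot start until C (finishes hour 12); B (finishes hour 8); A (finishes hour 6). The controlling bound is hour 12, so D finishes at 12 + 1 = hour 13.
For E: D (finishes hour 13); A (finishes hour 6, plus 3-hour gap → hour 9); B (finishes hour 8). Taking the maximum gives a start of hour 13, and it finishes at 13 + 1 = hour 14.
For F: E (finishes hour 14); D (finishes hour 13). Taking the maximum gives a start of hour 14, and it finishes at 14 + 2 = hour 16.
Every task is finished by hour 16, which is no later than the deadline of 18, so the schedule is feasible.

Yes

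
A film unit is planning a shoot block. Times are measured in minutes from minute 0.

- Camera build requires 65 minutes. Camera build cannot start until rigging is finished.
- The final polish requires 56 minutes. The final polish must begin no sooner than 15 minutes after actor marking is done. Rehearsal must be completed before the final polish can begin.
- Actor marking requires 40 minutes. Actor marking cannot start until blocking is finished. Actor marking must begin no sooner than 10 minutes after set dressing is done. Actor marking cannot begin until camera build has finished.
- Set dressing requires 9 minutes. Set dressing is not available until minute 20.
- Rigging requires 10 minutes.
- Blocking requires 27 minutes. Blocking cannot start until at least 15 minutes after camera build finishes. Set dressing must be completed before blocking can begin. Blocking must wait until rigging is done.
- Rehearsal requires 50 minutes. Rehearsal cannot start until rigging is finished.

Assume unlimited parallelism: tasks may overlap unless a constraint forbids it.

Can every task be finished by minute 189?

No

Set dressing cannot begin until its own release at minute 20. It runs from minute 20 to 20 + 9 = minute 29.
Rigging can start immediately at minute 0; it finishes at minute 10.
After rigging (finishes minute 10), rehearsal can start at minute 10 and finishes at minute 60.
Camera build cannot begin until rigging (finishes minute 10). It runs from minute 10 to 10 + 65 = minute 75.
Blocking has to wait for camera build (finishes minute 75, plus 15-minute gap → minute 90); set dressing (finishes minute 29); rigging (finishes minute 10). The latest of these is minute 90, so blocking runs minute 90 to 90 + 27 = minute 117.
Actor marking has to wait for blocking (finishes minute 117); set dressing (finishes minute 29, plus 10-minute gap → minute 39); camera build (finishes minute 75). The latest of these is minute 117, so actor marking runs minute 117 to 117 + 40 = minute 157.
The final polish needs all of actor marking (finishes minute 157, plus 15-minute gap → minute 172); rehearsal (finishes minute 60). That puts its earliest start at minute 172; it finishes at 172 + 56 = minute 228.
The earliest everything can be done is minute 228, which is after the deadline of 189, so it is not possible.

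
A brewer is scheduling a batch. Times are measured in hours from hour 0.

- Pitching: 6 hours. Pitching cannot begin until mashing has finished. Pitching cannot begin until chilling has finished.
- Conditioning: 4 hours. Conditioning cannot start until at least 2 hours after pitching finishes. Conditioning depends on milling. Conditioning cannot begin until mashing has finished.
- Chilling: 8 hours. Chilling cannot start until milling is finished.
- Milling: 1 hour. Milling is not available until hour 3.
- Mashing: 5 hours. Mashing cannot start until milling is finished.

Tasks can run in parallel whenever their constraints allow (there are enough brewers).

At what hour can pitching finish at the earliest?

18

After its own release at hour 3, milling can start at hour 3 and finishes at hour 4.
Chilling waits on milling (finishes hour 4), so it starts at hour 4 and finishes at 4 + 8 = hour 12.
After milling (finishes hour 4), mashing can start at hour 4 and finishes at hour 9.
Pitching needs all of mashing (finishes hour 9); chilling (finishes hour 12). That puts its earliest start at hour 12; it finishes at 12 + 6 = hour 18.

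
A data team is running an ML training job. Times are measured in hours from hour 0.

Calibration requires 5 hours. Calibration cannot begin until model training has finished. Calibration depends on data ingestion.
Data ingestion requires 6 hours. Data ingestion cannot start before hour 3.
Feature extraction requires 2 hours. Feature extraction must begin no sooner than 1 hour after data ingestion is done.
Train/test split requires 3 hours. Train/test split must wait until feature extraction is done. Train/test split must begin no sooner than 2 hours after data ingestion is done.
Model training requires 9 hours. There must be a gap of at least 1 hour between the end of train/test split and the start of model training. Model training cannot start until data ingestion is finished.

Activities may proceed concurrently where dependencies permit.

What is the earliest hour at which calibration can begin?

Data ingestion cannot begin until its own release at hour 3. It runs from hour 3 to 3 + 6 = hour 9.
Feature extraction waits on data ingestion (finishes hour 9, plus 1-hour gap → hour 10), so it starts at hour 10 and finishes at 10 + 2 = hour 12.
Train/test split cannot start until feature extraction (finishes hour 12); data ingestion (finishes hour 9, plus 2-hour gap → hour 11). The controlling bound is hour 12, so train/test split finishes at 12 + 3 = hour 15.
Model training cannot start until train/test split (finishes hour 15, plus 1-hour gap → hour 16); data ingestion (finishes hour 9). The controlling bound is hour 16, so model training finishes at 16 + 9 = hour 25.
Calibration waits on model training (finishes hour 25); data ingestion (finishes hour 9). The latest of these is hour 25, which is the earliest calibration can start.

25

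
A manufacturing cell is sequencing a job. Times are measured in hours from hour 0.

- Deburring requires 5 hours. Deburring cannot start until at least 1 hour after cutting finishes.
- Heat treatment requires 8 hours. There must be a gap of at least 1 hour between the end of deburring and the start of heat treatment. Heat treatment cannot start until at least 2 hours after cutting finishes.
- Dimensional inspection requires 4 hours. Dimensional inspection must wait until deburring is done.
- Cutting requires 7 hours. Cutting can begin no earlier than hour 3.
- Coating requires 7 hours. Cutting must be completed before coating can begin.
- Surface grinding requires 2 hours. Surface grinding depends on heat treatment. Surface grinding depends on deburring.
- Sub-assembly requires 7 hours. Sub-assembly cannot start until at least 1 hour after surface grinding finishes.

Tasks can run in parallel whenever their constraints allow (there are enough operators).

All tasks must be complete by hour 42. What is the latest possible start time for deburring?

18

Sub-assembly has no dependents, so it just needs to finish by hour 42. Starting by 42 − 7 = hour 35 achieves that.
Surface grinding must finish before sub-assembly (must start by hour 35, minus 1-hour gap → hour 34). With a 2-hour duration, surface grinding must start by 34 − 2 = hour 32.
Since surface grinding (must start by hour 32) depends on it, heat treatment must finish by hour 32. Backing off its 8-hour duration gives a latest start of hour 24.
Nothing follows dimensional inspection; the deadline of hour 42 is its only limit. It must start by 42 − 4 = hour 38.
Deburring feeds heat treatment (must start by hour 24, minus 1-hour gap → hour 23); surface grinding (must start by hour 32); dimensional inspection (must start by hour 38). Taking the minimum, deburring must finish by hour 23 and start by 23 − 5 = hour 18.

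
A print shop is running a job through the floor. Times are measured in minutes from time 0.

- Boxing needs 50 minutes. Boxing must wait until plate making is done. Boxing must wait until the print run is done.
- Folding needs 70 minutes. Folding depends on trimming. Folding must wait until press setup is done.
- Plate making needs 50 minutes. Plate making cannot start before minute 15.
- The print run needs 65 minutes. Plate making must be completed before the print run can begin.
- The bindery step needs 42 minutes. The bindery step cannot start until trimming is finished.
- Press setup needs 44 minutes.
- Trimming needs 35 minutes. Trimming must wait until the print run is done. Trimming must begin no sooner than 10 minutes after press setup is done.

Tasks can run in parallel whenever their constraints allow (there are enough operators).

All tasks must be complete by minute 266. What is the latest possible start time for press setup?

Folding has no dependents, so it just needs to finish by minute 266. Starting by 266 − 70 = minute 196 achieves that.
The bindery step must finish by minute 266; it takes 42 minutes, so it must start by 266 − 42 = minute 224.
Trimming has several dependents: folding (must start by minute 196); the bindery step (must start by minute 224). The earliest of those limits is minute 196, so trimming must start by 196 − 35 = minute 161.
Press setup must finish in time for trimming (must start by minute 161, minus 10-minute gap → minute 151); folding (must start by minute 196). The tightest is minute 151, so press setup must start by 151 − 44 = minute 107.

107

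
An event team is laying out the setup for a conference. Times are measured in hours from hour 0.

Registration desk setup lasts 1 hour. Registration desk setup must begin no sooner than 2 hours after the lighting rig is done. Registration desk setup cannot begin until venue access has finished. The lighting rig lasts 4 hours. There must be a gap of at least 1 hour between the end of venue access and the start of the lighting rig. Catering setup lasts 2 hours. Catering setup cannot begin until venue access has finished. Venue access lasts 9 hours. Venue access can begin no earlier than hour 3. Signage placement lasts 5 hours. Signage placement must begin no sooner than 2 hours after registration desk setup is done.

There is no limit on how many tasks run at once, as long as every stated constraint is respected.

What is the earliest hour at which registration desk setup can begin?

19

Venue access cannot begin until its own release at hour 3. It runs from hour 3 to 3 + 9 = hour 12.
After venue access (finishes hour 12, plus 1-hour gap → hour 13), the lighting rig can start at hour 13 and finishes at hour 17.
Registration desk setup waits on the lighting rig (finishes hour 17, plus 2-hour gap → hour 19); venue access (finishes hour 12). The latest of these is hour 19, which is the earliest registration desk setup can start.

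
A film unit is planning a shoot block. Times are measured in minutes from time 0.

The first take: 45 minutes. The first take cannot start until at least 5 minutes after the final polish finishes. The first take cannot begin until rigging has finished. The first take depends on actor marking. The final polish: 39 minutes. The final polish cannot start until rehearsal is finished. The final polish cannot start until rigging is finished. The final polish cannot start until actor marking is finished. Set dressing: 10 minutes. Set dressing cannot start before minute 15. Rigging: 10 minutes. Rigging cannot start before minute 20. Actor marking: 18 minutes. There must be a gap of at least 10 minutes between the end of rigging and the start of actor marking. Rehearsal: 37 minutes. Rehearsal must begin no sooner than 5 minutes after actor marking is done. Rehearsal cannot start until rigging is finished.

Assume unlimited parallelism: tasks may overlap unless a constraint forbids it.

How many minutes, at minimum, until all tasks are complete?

189

Set dressing cannot begin until its own release at minute 15. It runs from minute 15 to 15 + 10 = minute 25.
Rigging waits on its own release at minute 20, so it starts at minute 20 and finishes at 20 + 10 = minute 30.
After rigging (finishes minute 30, plus 10-minute gap → minute 40), actor marking can start at minute 40 and finishes at minute 58.
Rehearsal has to wait for actor marking (finishes minute 58, plus 5-minute gap → minute 63); rigging (finishes minute 30). The latest of these is minute 63, so rehearsal runs minute 63 to 63 + 37 = minute 100.
The final polish has to wait for rehearsal (finishes minute 100); rigging (finishes minute 30); actor marking (finishes minute 58). The latest of these is minute 100, so the final polish runs minute 100 to 100 + 39 = minute 139.
For the first take: the final polish (finishes minute 139, plus 5-minute gap → minute 144); rigging (finishes minute 30); actor marking (finishes minute 58). Taking the maximum gives a start of minute 144, and it finishes at 144 + 45 = minute 189.
All tasks are finished once the last one completes. Finish times: Rigging at 30, Set dressing at 25, Actor marking at 58, Rehearsal at 100, The final polish at 139, The first take at 189. The latest is minute 189.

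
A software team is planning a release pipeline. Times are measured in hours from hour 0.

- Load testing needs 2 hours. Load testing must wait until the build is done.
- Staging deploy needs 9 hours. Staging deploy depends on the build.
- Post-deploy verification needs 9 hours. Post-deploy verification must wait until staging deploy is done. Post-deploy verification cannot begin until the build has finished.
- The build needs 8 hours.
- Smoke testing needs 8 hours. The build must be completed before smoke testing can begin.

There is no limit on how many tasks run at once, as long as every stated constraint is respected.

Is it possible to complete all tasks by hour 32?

Yes

The build can start immediately at hour 0; it finishes at hour 8.
After the build (finishes hour 8), load testing can start at hour 8 and finishes at hour 10.
After the build (finishes hour 8), smoke testing can start at hour 8 and finishes at hour 16.
Staging deploy waits on the build (finishes hour 8), so it starts at hour 8 and finishes at 8 + 9 = hour 17.
For post-deploy verification: staging deploy (finishes hour 17); the build (finishes hour 8). Taking the maximum gives a start of hour 17, and it finishes at 17 + 9 = hour 26.
Every task is finished by hour 26, which is no later than the deadline of 32, so the schedule is feasible.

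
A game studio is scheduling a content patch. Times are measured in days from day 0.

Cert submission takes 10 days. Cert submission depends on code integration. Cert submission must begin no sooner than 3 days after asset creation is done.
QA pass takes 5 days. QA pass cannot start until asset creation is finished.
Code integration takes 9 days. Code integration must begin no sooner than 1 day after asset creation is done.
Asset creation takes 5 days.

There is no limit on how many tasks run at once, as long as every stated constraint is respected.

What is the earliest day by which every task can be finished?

25

Asset creation has no prerequisites, so it starts at day 0 and finishes at day 5.
QA pass waits on asset creation (finishes day 5), so it starts at day 5 and finishes at 5 + 5 = day 10.
After asset creation (finishes day 5, plus 1-day gap → day 6), code integration can start at day 6 and finishes at day 15.
Cert submission has to wait for code integration (finishes day 15); asset creation (finishes day 5, plus 3-day gap → day 8). The latest of these is day 15, so cert submission runs day 15 to 15 + 10 = day 25.
All tasks are finished once the last one completes. Finish times: Asset creation at 5, Code integration at 15, QA pass at 10, Cert submission at 25. The latest is day 25.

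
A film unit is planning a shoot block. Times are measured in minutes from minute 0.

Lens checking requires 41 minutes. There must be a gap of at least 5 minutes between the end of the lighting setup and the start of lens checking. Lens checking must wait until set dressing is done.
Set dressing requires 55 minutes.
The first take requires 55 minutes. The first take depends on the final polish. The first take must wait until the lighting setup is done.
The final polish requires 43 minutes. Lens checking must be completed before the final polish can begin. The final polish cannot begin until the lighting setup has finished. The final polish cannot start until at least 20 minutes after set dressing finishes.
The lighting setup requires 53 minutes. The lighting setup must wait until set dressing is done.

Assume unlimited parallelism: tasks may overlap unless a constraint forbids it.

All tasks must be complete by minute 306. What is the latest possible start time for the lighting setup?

Nothing follows the first take; the deadline of minute 306 is its only limit. It must start by 306 − 55 = minute 251.
The final polish has to be done before the first take (must start by minute 251). That means finishing by minute 251, i.e. starting by 251 − 43 = minute 208.
Lens checking has to be done before the final polish (must start by minute 208). That means finishing by minute 208, i.e. starting by 208 − 41 = minute 167.
The lighting setup must finish in time for lens checking (must start by minute 167, minus 5-minute gap → minute 162); the final polish (must start by minute 208); the first take (must start by minute 251). The tightest is minute 162, so the lighting setup must start by 162 − 53 = minute 109.

109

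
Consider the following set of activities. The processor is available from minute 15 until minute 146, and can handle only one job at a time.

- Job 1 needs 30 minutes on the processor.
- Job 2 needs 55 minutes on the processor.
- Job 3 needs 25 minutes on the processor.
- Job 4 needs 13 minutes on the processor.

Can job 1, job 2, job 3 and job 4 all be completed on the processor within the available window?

Yes

The processor window is 146 − 15 = 131 minutes.
Running back to back, the jobs need 30 + 55 + 25 + 13 = 123 minutes on the processor.
Since 123 ≤ 131, they fit within the window.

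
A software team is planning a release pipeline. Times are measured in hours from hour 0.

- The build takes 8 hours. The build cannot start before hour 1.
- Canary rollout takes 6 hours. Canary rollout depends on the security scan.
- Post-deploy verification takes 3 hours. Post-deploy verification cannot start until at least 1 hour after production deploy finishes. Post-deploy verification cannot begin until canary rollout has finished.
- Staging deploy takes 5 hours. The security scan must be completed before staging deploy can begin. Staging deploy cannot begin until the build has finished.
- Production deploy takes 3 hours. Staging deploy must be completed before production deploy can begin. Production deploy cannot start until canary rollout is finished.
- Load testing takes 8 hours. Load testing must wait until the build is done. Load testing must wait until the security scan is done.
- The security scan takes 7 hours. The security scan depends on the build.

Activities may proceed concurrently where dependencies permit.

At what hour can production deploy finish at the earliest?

After its own release at hour 1, the build can start at hour 1 and finishes at hour 9.
After the build (finishes hour 9), the security scan can start at hour 9 and finishes at hour 16.
Canary rollout cannot begin until the security scan (finishes hour 16). It runs from hour 16 to 16 + 6 = hour 22.
Staging deploy needs all of the security scan (finishes hour 16); the build (finishes hour 9). That puts its earliest start at hour 16; it finishes at 16 + 5 = hour 21.
Production deploy has to wait for staging deploy (finishes hour 21); canary rollout (finishes hour 22). The latest of these is hour 22, so production deploy runs hour 22 to 22 + 3 = hour 25.

25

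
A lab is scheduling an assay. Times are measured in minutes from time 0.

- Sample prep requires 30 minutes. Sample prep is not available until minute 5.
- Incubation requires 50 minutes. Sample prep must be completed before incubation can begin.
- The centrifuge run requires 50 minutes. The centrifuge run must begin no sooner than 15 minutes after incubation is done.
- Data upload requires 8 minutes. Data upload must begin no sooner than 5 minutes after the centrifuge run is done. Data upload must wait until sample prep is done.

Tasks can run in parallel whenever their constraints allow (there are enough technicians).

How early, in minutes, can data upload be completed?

After its own release at minute 5, sample prep can start at minute 5 and finishes at minute 35.
After sample prep (finishes minute 35), incubation can start at minute 35 and finishes at minute 85.
After incubation (finishes minute 85, plus 15-minute gap → minute 100), the centrifuge run can start at minute 100 and finishes at minute 150.
For data upload: the centrifuge run (finishes minute 150, plus 5-minute gap → minute 155); sample prep (finishes minute 35). Taking the maximum gives a start of minute 155, and it finishes at 155 + 8 = minute 163.

163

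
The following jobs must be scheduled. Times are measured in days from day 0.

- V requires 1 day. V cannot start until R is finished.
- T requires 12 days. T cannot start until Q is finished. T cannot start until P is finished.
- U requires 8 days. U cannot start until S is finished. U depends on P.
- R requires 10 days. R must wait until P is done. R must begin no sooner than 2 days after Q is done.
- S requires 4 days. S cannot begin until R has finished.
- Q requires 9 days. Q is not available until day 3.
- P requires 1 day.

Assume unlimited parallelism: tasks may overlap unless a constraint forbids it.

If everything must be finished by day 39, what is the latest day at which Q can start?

Nothing follows U; the deadline of day 39 is its only limit. It must start by 39 − 8 = day 31.
S has to be done before U (must start by day 31). That means finishing by day 31, i.e. starting by 31 − 4 = day 27.
V must finish by day 39; it takes 1 day, so it must start by 39 − 1 = day 38.
R must finish in time for S (must start by day 27); V (must start by day 38). The tightest is day 27, so R must start by 27 − 10 = day 17.
To finish by day 39, T (duration 12) must start no later than day 27.
For Q: R (must start by day 17, minus 2-day gap → day 15); T (must start by day 27). The most restrictive is day 15; with a 9-day duration, Q must start by day 6.

6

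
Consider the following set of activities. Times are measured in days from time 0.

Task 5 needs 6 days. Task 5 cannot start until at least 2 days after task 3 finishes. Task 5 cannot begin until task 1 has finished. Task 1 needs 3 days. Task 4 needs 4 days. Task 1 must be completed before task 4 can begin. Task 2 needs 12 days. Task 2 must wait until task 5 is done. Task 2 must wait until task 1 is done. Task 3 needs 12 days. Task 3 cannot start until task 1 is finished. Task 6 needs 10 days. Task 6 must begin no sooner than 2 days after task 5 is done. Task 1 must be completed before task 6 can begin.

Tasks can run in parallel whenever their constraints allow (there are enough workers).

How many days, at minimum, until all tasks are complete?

Task 1 has no prerequisites, so it starts at day 0 and finishes at day 3.
After task 1 (finishes day 3), task 4 can start at day 3 and finishes at day 7.
Task 3 waits on task 1 (finishes day 3), so it starts at day 3 and finishes at 3 + 12 = day 15.
Task 5 needs all of task 3 (finishes day 15, plus 2-day gap → day 17); task 1 (finishes day 3). That puts its earliest start at day 17; it finishes at 17 + 6 = day 23.
Task 6 has to wait for task 5 (finishes day 23, plus 2-day gap → day 25); task 1 (finishes day 3). The latest of these is day 25, so task 6 runs day 25 to 25 + 10 = day 35.
Task 2 cannot start until task 5 (finishes day 23); task 1 (finishes day 3). The controlling bound is day 23, so task 2 finishes at 23 + 12 = day 35.
All tasks are finished once the last one completes. Finish times: Task 1 at 3, Task 2 at 35, Task 3 at 15, Task 4 at 7, Task 5 at 23, Task 6 at 35. The latest is day 35.

35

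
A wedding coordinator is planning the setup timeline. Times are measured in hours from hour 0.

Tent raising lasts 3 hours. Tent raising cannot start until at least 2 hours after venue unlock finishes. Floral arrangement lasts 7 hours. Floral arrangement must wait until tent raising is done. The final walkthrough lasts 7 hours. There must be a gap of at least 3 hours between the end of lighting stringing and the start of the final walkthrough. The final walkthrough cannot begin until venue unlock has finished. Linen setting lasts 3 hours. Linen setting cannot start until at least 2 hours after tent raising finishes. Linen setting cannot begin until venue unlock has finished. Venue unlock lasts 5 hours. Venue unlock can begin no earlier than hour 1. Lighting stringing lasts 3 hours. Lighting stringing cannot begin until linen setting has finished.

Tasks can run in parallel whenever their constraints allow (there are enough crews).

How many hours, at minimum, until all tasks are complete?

Venue unlock cannot begin until its own release at hour 1. It runs from hour 1 to 1 + 5 = hour 6.
Tent raising cannot begin until venue unlock (finishes hour 6, plus 2-hour gap → hour 8). It runs from hour 8 to 8 + 3 = hour 11.
After tent raising (finishes hour 11), floral arrangement can start at hour 11 and finishes at hour 18.
Linen setting has to wait for tent raising (finishes hour 11, plus 2-hour gap → hour 13); venue unlock (finishes hour 6). The latest of these is hour 13, so linen setting runs hour 13 to 13 + 3 = hour 16.
Lighting stringing waits on linen setting (finishes hour 16), so it starts at hour 16 and finishes at 16 + 3 = hour 19.
The final walkthrough has to wait for lighting stringing (finishes hour 19, plus 3-hour gap → hour 22); venue unlock (finishes hour 6). The latest of these is hour 22, so the final walkthrough runs hour 22 to 22 + 7 = hour 29.
All tasks are finished once the last one completes. Finish times: Venue unlock at 6, Tent raising at 11, Linen setting at 16, Floral arrangement at 18, Lighting stringing at 19, The final walkthrough at 29. The latest is hour 29.

29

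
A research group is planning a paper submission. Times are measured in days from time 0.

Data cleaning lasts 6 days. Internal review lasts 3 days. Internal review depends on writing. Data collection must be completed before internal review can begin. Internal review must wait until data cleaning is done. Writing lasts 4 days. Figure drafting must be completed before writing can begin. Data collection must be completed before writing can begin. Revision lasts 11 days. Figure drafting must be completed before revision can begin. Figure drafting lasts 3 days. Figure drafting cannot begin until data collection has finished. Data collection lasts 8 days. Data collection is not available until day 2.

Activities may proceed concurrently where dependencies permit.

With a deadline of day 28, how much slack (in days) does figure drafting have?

4

After its own release at day 2, data collection can start at day 2 and finishes at day 10.
After data collection (finishes day 10), figure drafting can start at day 10 and finishes at day 13.

Working backward from the deadline:
Internal review has no dependents, so it just needs to finish by day 28. Starting by 28 − 3 = day 25 achieves that.
Since internal review (must start by day 25) depends on it, writing must finish by day 25. Backing off its 4-day duration gives a latest start of day 21.
Nothing follows revision; the deadline of day 28 is its only limit. It must start by 28 − 11 = day 17.
Figure drafting has several dependents: writing (must start by day 21); revision (must start by day 17). The earliest of those limits is day 17, so figure drafting must start by 17 − 3 = day 14.
So figure drafting can start as early as day 10 and as late as day 14, giving 14 − 10 = 4 days of slack.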